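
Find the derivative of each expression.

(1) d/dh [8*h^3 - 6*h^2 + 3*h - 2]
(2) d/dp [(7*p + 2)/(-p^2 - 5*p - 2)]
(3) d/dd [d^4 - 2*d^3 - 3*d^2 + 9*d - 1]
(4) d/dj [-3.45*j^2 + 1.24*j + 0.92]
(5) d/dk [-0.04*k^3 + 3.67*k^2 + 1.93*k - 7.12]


(1) = 24*h^2 - 12*h + 3
(2) = (7*p^2 + 4*p - 4)/(p^4 + 10*p^3 + 29*p^2 + 20*p + 4)
(3) = 4*d^3 - 6*d^2 - 6*d + 9
(4) = 1.24 - 6.9*j
(5) = -0.12*k^2 + 7.34*k + 1.93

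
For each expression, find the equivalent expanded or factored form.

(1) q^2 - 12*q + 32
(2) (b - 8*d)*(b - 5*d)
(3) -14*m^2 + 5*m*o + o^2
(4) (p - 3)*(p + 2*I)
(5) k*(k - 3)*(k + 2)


(1) = (q - 8)*(q - 4)
(2) = b^2 - 13*b*d + 40*d^2
(3) = (-2*m + o)*(7*m + o)
(4) = p^2 - 3*p + 2*I*p - 6*I
(5) = k^3 - k^2 - 6*k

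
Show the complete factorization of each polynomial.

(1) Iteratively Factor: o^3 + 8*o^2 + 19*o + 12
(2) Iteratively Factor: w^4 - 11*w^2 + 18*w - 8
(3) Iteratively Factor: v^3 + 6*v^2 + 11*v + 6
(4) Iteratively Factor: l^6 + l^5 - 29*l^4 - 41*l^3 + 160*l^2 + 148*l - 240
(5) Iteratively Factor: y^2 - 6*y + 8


(1) = (o + 4)*(o^2 + 4*o + 3) = (o + 1)*(o + 4)*(o + 3)
(2) = (w - 1)*(w^3 + w^2 - 10*w + 8) = (w - 2)*(w - 1)*(w^2 + 3*w - 4) = (w - 2)*(w - 1)*(w + 4)*(w - 1)
(3) = (v + 1)*(v^2 + 5*v + 6) = (v + 1)*(v + 2)*(v + 3)
(4) = (l - 2)*(l^5 + 3*l^4 - 23*l^3 - 87*l^2 - 14*l + 120) = (l - 2)*(l + 4)*(l^4 - l^3 - 19*l^2 - 11*l + 30) = (l - 2)*(l + 3)*(l + 4)*(l^3 - 4*l^2 - 7*l + 10) = (l - 2)*(l + 2)*(l + 3)*(l + 4)*(l^2 - 6*l + 5) = (l - 2)*(l - 1)*(l + 2)*(l + 3)*(l + 4)*(l - 5)
(5) = (y - 2)*(y - 4)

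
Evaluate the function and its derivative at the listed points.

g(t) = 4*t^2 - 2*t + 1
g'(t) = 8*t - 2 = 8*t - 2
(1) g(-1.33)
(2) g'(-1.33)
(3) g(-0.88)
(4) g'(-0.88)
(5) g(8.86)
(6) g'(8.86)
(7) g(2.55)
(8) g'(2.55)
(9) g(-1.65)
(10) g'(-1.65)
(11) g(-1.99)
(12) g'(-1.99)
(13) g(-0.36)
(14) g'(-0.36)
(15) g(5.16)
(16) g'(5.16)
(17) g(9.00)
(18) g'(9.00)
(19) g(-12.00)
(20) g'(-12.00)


(1) = 10.74
(2) = -12.64
(3) = 5.86
(4) = -9.04
(5) = 297.28
(6) = 68.88
(7) = 21.91
(8) = 18.40
(9) = 15.19
(10) = -15.20
(11) = 20.82
(12) = -17.92
(13) = 2.24
(14) = -4.88
(15) = 97.18
(16) = 39.28
(17) = 307.00
(18) = 70.00
(19) = 601.00
(20) = -98.00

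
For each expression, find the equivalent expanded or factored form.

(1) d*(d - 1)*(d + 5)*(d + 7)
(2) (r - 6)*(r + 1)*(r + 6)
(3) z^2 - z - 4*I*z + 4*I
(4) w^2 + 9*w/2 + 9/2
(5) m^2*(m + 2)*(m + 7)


(1) = d^4 + 11*d^3 + 23*d^2 - 35*d
(2) = r^3 + r^2 - 36*r - 36
(3) = (z - 1)*(z - 4*I)
(4) = (w + 3/2)*(w + 3)
(5) = m^4 + 9*m^3 + 14*m^2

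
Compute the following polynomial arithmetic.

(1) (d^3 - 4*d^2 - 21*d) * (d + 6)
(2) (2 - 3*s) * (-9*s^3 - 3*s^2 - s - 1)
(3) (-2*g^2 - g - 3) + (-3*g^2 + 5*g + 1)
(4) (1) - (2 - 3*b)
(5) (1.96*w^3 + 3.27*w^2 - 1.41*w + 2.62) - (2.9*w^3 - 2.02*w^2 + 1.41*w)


(1) = d^4 + 2*d^3 - 45*d^2 - 126*d
(2) = 27*s^4 - 9*s^3 - 3*s^2 + s - 2
(3) = -5*g^2 + 4*g - 2
(4) = 3*b - 1
(5) = -0.94*w^3 + 5.29*w^2 - 2.82*w + 2.62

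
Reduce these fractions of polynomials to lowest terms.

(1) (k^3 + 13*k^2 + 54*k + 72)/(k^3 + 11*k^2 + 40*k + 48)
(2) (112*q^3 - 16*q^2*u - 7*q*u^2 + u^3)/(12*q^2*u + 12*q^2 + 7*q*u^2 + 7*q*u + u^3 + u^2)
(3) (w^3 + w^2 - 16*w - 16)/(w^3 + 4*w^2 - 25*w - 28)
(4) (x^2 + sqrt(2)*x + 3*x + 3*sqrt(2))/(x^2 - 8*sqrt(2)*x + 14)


(1) = (k + 6)/(k + 4)
(2) = (28*q^2 - 11*q*u + u^2)/(3*q*u + 3*q + u^2 + u)
(3) = (w + 4)/(w + 7)
(4) = (x^2 + x*(sqrt(2) + 3) + 3*sqrt(2))/(x^2 - 8*sqrt(2)*x + 14)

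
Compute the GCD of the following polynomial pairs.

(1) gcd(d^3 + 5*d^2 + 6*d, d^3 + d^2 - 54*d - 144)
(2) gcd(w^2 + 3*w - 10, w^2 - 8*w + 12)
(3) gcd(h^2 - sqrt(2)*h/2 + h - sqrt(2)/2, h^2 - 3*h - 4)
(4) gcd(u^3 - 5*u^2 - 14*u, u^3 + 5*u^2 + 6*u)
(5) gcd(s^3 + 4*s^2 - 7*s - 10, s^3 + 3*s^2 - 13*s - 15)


(1) = d + 3
(2) = gcd((w - 2)*(w + 5), (w - 6)*(w - 2)) = w - 2
(3) = h + 1
(4) = gcd(u*(u - 7)*(u + 2), u*(u + 2)*(u + 3)) = u^2 + 2*u
(5) = s^2 + 6*s + 5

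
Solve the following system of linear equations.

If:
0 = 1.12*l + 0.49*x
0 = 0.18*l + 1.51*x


Then:
l = 0.00
x = 0.00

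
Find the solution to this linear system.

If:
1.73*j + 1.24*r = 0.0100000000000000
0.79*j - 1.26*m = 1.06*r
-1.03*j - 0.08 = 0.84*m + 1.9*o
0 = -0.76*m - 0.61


Then:
j = -0.44
m = -0.80
o = 0.55
r = 0.62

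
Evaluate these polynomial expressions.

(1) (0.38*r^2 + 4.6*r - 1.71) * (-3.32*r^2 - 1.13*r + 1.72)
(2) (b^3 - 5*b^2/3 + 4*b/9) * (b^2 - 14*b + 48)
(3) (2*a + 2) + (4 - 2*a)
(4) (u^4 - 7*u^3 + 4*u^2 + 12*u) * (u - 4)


(1) = -1.2616*r^4 - 15.7014*r^3 + 1.1328*r^2 + 9.8443*r - 2.9412
(2) = b^5 - 47*b^4/3 + 646*b^3/9 - 776*b^2/9 + 64*b/3
(3) = 6
(4) = u^5 - 11*u^4 + 32*u^3 - 4*u^2 - 48*u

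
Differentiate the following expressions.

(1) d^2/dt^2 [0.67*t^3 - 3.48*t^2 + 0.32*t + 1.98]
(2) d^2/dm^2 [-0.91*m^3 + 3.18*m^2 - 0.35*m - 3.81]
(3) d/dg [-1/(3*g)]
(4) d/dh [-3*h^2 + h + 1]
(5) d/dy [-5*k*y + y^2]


(1) = 4.02*t - 6.96
(2) = 6.36 - 5.46*m
(3) = 1/(3*g^2)
(4) = 1 - 6*h
(5) = -5*k + 2*y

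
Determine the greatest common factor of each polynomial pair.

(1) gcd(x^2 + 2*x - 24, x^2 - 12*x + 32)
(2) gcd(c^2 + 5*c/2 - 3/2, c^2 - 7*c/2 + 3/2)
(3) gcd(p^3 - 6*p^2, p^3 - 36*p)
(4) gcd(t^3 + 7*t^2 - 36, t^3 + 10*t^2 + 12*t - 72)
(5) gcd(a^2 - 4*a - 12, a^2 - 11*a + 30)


(1) = gcd((x - 4)*(x + 6), (x - 8)*(x - 4)) = x - 4
(2) = gcd((c - 1/2)*(c + 3), (c - 3)*(c - 1/2)) = c - 1/2
(3) = p^2 - 6*p
(4) = gcd((t - 2)*(t + 3)*(t + 6), (t - 2)*(t + 6)^2) = t^2 + 4*t - 12
(5) = gcd((a - 6)*(a + 2), (a - 6)*(a - 5)) = a - 6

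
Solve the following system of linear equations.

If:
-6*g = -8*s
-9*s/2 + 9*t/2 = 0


Then:
g = 4*t/3
s = t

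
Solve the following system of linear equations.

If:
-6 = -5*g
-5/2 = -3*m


Then:
g = 6/5
m = 5/6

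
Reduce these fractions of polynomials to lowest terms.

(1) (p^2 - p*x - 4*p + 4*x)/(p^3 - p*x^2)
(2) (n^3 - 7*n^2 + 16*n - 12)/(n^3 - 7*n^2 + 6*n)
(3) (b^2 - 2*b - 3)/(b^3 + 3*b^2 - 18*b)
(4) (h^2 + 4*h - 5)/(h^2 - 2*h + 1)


(1) = (p - 4)/(p^2 + p*x)
(2) = (n^3 - 7*n^2 + 16*n - 12)/(n^3 - 7*n^2 + 6*n)
(3) = (b + 1)/(b^2 + 6*b)
(4) = (h + 5)/(h - 1)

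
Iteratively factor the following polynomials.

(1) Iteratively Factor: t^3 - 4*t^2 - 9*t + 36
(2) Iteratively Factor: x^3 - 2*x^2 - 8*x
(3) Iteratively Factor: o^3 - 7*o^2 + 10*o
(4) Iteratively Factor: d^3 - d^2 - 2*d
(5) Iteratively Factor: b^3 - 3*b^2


(1) = (t - 4)*(t^2 - 9) = (t - 4)*(t + 3)*(t - 3)
(2) = (x - 4)*(x^2 + 2*x) = x*(x - 4)*(x + 2)
(3) = (o - 5)*(o^2 - 2*o) = (o - 5)*(o - 2)*(o)
(4) = (d - 2)*(d^2 + d) = d*(d - 2)*(d + 1)
(5) = (b - 3)*(b^2) = b*(b - 3)*(b)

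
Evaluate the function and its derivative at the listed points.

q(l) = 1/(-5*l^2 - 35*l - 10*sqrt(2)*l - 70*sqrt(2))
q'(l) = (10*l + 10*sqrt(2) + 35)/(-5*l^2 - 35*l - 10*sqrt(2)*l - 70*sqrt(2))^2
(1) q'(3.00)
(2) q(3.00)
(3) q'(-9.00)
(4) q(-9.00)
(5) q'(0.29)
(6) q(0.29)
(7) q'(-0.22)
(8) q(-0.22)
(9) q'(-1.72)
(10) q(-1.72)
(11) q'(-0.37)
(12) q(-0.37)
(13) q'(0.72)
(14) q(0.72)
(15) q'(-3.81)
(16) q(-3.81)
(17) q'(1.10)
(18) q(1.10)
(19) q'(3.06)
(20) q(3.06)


(1) = 0.00
(2) = -0.00
(3) = -0.01
(4) = -0.02
(5) = 0.00
(6) = -0.01
(7) = 0.01
(8) = -0.01
(9) = 0.04
(10) = -0.03
(11) = 0.01
(12) = -0.01
(13) = 0.00
(14) = -0.01
(15) = 0.05
(16) = 0.06
(17) = 0.00
(18) = -0.01
(19) = 0.00
(20) = -0.00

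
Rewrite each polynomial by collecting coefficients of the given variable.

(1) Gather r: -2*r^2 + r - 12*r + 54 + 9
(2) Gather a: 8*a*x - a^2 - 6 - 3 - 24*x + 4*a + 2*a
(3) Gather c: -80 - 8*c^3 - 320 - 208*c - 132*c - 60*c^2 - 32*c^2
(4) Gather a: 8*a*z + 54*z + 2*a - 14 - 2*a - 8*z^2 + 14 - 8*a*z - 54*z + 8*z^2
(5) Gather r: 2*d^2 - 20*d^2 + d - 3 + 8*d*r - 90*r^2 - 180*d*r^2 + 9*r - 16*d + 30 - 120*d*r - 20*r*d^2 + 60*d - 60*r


(1) = -2*r^2 - 11*r + 63
(2) = -a^2 + a*(8*x + 6) - 24*x - 9
(3) = -8*c^3 - 92*c^2 - 340*c - 400
(4) = 0
(5) = -18*d^2 + 45*d + r^2*(-180*d - 90) + r*(-20*d^2 - 112*d - 51) + 27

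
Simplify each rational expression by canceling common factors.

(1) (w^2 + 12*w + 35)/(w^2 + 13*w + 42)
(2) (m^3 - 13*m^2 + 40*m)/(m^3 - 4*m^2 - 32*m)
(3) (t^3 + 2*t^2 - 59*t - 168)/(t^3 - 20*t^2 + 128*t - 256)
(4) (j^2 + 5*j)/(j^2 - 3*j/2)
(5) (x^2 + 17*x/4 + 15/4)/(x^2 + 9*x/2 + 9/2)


(1) = (w + 5)/(w + 6)
(2) = (m - 5)/(m + 4)
(3) = (t^2 + 10*t + 21)/(t^2 - 12*t + 32)
(4) = (2*j + 10)/(2*j - 3)
(5) = (4*x + 5)/(4*x + 6)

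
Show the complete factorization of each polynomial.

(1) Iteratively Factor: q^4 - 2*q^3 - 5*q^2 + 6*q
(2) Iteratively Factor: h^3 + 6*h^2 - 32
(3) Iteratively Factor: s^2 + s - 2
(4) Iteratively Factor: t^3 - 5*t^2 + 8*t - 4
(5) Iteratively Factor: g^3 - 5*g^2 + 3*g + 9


(1) = (q - 3)*(q^3 + q^2 - 2*q) = q*(q - 3)*(q^2 + q - 2) = q*(q - 3)*(q + 2)*(q - 1)
(2) = (h + 4)*(h^2 + 2*h - 8) = (h - 2)*(h + 4)*(h + 4)
(3) = (s + 2)*(s - 1)
(4) = (t - 2)*(t^2 - 3*t + 2) = (t - 2)*(t - 1)*(t - 2)
(5) = (g - 3)*(g^2 - 2*g - 3) = (g - 3)^2*(g + 1)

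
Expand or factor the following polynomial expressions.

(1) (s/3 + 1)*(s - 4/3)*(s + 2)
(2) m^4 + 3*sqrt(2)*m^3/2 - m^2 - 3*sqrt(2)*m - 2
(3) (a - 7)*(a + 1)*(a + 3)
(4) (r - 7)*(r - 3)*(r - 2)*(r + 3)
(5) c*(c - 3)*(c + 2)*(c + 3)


(1) = s^3/3 + 11*s^2/9 - 2*s/9 - 8/3
(2) = (m - sqrt(2))*(m + sqrt(2)/2)*(m + sqrt(2))^2
(3) = a^3 - 3*a^2 - 25*a - 21
(4) = r^4 - 9*r^3 + 5*r^2 + 81*r - 126
(5) = c^4 + 2*c^3 - 9*c^2 - 18*c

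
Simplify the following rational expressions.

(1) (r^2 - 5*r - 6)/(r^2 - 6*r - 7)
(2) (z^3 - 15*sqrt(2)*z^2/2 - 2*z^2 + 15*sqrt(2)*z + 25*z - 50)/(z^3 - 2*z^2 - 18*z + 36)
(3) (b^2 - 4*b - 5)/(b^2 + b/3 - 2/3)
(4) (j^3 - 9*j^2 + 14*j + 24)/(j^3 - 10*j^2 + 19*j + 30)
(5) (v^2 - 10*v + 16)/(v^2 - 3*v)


(1) = (r - 6)/(r - 7)
(2) = (2*z^2 - 15*sqrt(2)*z + 50)/(2*z^2 - 36)
(3) = (3*b - 15)/(3*b - 2)
(4) = (j - 4)/(j - 5)
(5) = (v^2 - 10*v + 16)/(v^2 - 3*v)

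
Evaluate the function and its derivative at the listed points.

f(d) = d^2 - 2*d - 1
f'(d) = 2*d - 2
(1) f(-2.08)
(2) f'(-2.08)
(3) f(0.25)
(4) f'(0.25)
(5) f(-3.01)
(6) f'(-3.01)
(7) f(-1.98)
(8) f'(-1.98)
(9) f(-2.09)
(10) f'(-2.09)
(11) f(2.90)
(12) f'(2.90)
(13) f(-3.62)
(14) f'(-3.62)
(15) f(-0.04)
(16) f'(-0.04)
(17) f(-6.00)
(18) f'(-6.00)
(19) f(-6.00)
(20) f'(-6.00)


(1) = 7.49
(2) = -6.16
(3) = -1.44
(4) = -1.50
(5) = 14.08
(6) = -8.02
(7) = 6.88
(8) = -5.96
(9) = 7.55
(10) = -6.18
(11) = 1.61
(12) = 3.80
(13) = 19.34
(14) = -9.24
(15) = -0.92
(16) = -2.08
(17) = 47.00
(18) = -14.00
(19) = 47.00
(20) = -14.00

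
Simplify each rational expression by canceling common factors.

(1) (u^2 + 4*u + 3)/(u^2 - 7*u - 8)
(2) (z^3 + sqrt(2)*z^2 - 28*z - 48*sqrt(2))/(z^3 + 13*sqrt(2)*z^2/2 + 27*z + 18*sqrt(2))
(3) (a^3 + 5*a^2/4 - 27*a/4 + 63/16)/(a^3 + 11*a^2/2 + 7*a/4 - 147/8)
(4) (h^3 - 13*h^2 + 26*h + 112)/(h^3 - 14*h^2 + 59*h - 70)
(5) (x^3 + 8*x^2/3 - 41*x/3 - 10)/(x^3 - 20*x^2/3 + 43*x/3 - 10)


(1) = (u + 3)/(u - 8)
(2) = (2*z - 8*sqrt(2))/(2*z + 3*sqrt(2))
(3) = (4*a - 3)/(4*a + 14)
(4) = (h^2 - 6*h - 16)/(h^2 - 7*h + 10)
(5) = (3*x^2 + 17*x + 10)/(3*x^2 - 11*x + 10)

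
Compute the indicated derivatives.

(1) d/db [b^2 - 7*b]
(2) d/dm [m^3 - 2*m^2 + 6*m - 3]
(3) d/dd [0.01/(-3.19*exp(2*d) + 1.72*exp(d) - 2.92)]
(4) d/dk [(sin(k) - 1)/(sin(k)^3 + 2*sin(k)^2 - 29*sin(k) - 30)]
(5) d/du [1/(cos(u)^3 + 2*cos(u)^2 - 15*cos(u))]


(1) = 2*b - 7
(2) = 3*m^2 - 4*m + 6
(3) = (0.0638*exp(d) - 0.0172)*exp(d)/(3.19*exp(2*d) - 1.72*exp(d) + 2.92)^2
(4) = (-2*sin(k)^3 + sin(k)^2 + 4*sin(k) - 59)*cos(k)/(sin(k)^3 + 2*sin(k)^2 - 29*sin(k) - 30)^2
(5) = (3*sin(u) - 15*sin(u)/cos(u)^2 + 4*tan(u))/((cos(u) - 3)^2*(cos(u) + 5)^2)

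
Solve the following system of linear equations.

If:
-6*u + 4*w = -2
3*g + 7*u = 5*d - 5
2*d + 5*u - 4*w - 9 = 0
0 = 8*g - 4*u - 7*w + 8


Then:
d = 691/159
g = 259/159
u = 269/159
w = 108/53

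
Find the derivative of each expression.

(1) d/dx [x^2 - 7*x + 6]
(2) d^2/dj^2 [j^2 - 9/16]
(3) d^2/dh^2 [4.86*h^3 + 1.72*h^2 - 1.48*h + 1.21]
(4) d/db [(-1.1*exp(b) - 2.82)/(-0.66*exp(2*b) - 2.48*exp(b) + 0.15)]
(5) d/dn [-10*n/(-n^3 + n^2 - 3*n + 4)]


(1) = 2*x - 7
(2) = 2
(3) = 29.16*h + 3.44
(4) = (-(1.1*exp(b) + 2.82)*(1.32*exp(b) + 2.48) + 0.726*exp(2*b) + 2.728*exp(b) - 0.165)*exp(b)/(0.66*exp(2*b) + 2.48*exp(b) - 0.15)^2
(5) = 10*(-2*n^3 + n^2 - 4)/(n^6 - 2*n^5 + 7*n^4 - 14*n^3 + 17*n^2 - 24*n + 16)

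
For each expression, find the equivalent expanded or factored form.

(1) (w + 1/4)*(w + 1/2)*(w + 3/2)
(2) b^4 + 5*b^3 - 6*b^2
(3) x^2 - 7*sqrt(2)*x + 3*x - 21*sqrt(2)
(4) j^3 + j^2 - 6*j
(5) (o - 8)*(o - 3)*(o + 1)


(1) = w^3 + 9*w^2/4 + 5*w/4 + 3/16
(2) = b^2*(b - 1)*(b + 6)
(3) = (x + 3)*(x - 7*sqrt(2))
(4) = j*(j - 2)*(j + 3)
(5) = o^3 - 10*o^2 + 13*o + 24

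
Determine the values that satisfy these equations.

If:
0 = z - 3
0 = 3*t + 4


Then:
t = -4/3
z = 3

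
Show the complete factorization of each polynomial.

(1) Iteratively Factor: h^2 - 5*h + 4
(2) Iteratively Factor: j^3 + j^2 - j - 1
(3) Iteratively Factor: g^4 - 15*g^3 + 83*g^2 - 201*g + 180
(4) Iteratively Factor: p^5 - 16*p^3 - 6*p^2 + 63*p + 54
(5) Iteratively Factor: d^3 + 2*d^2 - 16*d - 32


(1) = (h - 1)*(h - 4)
(2) = (j - 1)*(j^2 + 2*j + 1) = (j - 1)*(j + 1)*(j + 1)
(3) = (g - 5)*(g^3 - 10*g^2 + 33*g - 36) = (g - 5)*(g - 4)*(g^2 - 6*g + 9) = (g - 5)*(g - 4)*(g - 3)*(g - 3)
(4) = (p + 1)*(p^4 - p^3 - 15*p^2 + 9*p + 54) = (p - 3)*(p + 1)*(p^3 + 2*p^2 - 9*p - 18) = (p - 3)^2*(p + 1)*(p^2 + 5*p + 6) = (p - 3)^2*(p + 1)*(p + 2)*(p + 3)
(5) = (d + 4)*(d^2 - 2*d - 8) = (d + 2)*(d + 4)*(d - 4)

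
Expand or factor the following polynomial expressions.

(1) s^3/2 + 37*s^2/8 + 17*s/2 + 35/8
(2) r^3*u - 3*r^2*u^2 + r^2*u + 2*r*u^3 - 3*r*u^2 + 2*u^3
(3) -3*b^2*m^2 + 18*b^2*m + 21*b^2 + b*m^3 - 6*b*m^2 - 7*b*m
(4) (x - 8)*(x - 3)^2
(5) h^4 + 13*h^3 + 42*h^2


(1) = (s/2 + 1/2)*(s + 5/4)*(s + 7)
(2) = (r - 2*u)*(r - u)*(r*u + u)
(3) = (-3*b + m)*(m - 7)*(b*m + b)
(4) = x^3 - 14*x^2 + 57*x - 72
(5) = h^2*(h + 6)*(h + 7)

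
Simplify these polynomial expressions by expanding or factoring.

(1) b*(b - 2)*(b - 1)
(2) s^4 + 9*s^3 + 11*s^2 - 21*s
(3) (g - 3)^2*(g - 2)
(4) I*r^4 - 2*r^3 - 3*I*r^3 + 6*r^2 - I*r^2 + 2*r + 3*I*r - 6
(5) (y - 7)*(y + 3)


(1) = b^3 - 3*b^2 + 2*b
(2) = s*(s - 1)*(s + 3)*(s + 7)
(3) = g^3 - 8*g^2 + 21*g - 18
(4) = (r - 3)*(r - 1)*(r + 2*I)*(I*r + I)
(5) = y^2 - 4*y - 21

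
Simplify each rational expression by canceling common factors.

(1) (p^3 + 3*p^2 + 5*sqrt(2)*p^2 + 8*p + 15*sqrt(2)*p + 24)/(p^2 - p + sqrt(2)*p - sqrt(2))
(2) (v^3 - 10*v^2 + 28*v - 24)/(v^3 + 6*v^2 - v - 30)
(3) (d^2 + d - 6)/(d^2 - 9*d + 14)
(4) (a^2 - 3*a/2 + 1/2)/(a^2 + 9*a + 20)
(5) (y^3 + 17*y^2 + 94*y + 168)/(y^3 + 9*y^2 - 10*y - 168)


(1) = (p^2 + p*(3 + 4*sqrt(2)) + 12*sqrt(2))/(p - 1)
(2) = (v^2 - 8*v + 12)/(v^2 + 8*v + 15)
(3) = (d + 3)/(d - 7)
(4) = (2*a^2 - 3*a + 1)/(2*a^2 + 18*a + 40)
(5) = (y + 4)/(y - 4)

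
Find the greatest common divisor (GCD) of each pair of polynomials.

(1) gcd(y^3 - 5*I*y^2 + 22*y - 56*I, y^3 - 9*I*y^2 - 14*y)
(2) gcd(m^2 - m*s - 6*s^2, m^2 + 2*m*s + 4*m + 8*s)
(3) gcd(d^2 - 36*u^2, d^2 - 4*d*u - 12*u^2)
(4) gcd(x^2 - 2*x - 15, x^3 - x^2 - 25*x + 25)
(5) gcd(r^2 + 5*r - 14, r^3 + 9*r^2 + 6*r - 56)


(1) = y^2 - 9*I*y - 14
(2) = gcd((m - 3*s)*(m + 2*s), (m + 4)*(m + 2*s)) = m + 2*s
(3) = -d + 6*u
(4) = x - 5
(5) = r^2 + 5*r - 14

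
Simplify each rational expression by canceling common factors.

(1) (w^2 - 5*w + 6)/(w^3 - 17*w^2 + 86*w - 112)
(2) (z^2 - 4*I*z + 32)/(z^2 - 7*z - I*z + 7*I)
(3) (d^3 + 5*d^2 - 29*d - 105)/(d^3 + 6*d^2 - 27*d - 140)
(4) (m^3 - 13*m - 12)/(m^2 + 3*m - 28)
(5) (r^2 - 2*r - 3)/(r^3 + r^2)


(1) = (w - 3)/(w^2 - 15*w + 56)
(2) = (z^2 - 4*I*z + 32)/(z^2 + z*(-7 - I) + 7*I)
(3) = (d + 3)/(d + 4)
(4) = (m^2 + 4*m + 3)/(m + 7)
(5) = (r - 3)/r^2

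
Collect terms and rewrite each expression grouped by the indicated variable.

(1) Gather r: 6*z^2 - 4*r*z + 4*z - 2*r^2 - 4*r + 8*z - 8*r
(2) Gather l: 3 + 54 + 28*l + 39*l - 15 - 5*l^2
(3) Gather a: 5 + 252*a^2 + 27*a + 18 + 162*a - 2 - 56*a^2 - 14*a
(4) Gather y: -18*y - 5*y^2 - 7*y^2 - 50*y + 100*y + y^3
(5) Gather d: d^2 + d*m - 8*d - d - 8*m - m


(1) = -2*r^2 + r*(-4*z - 12) + 6*z^2 + 12*z
(2) = -5*l^2 + 67*l + 42
(3) = 196*a^2 + 175*a + 21
(4) = y^3 - 12*y^2 + 32*y
(5) = d^2 + d*(m - 9) - 9*m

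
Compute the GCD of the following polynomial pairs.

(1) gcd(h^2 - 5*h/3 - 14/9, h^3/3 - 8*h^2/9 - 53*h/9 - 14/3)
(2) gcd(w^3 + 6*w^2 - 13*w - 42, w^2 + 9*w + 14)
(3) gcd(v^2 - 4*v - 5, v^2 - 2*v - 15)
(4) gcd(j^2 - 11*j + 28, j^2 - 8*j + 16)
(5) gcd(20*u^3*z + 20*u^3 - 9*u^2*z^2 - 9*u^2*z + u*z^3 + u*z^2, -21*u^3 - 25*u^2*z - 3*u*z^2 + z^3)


(1) = 1
(2) = w^2 + 9*w + 14
(3) = gcd((v - 5)*(v + 1), (v - 5)*(v + 3)) = v - 5
(4) = gcd((j - 7)*(j - 4), (j - 4)^2) = j - 4
(5) = 1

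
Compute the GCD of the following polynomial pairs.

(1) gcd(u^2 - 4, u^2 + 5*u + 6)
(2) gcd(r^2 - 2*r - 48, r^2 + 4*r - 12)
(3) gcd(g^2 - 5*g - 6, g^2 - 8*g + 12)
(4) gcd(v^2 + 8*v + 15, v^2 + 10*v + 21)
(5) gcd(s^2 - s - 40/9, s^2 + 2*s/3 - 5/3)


(1) = u + 2
(2) = r + 6
(3) = g - 6
(4) = gcd((v + 3)*(v + 5), (v + 3)*(v + 7)) = v + 3
(5) = s + 5/3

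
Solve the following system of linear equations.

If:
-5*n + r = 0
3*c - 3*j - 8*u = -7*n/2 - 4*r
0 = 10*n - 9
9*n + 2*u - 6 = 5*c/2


Then:
c = 4*u/5 + 21/25
j = 789/100 - 28*u/15
n = 9/10
r = 9/2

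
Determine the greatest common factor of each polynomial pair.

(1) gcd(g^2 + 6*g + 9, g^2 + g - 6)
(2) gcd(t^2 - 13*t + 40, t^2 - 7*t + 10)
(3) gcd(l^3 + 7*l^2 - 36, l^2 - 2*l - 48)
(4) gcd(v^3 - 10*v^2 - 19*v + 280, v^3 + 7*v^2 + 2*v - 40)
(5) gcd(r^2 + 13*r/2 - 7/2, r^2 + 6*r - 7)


(1) = gcd((g + 3)^2, (g - 2)*(g + 3)) = g + 3
(2) = t - 5
(3) = l + 6
(4) = v + 5
(5) = r + 7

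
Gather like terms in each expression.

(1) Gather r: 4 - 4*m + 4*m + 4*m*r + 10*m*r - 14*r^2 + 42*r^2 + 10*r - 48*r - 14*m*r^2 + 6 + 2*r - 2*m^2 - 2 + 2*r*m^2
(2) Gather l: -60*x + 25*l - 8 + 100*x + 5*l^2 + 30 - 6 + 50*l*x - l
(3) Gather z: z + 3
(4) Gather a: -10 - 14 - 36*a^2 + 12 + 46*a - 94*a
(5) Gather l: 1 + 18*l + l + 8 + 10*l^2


(1) = -2*m^2 + r^2*(28 - 14*m) + r*(2*m^2 + 14*m - 36) + 8
(2) = 5*l^2 + l*(50*x + 24) + 40*x + 16
(3) = z + 3
(4) = -36*a^2 - 48*a - 12
(5) = 10*l^2 + 19*l + 9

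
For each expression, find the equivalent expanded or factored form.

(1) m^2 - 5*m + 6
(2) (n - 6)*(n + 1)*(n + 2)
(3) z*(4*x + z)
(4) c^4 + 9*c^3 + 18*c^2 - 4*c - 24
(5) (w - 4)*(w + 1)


(1) = (m - 3)*(m - 2)
(2) = n^3 - 3*n^2 - 16*n - 12
(3) = 4*x*z + z^2
(4) = (c - 1)*(c + 2)^2*(c + 6)
(5) = w^2 - 3*w - 4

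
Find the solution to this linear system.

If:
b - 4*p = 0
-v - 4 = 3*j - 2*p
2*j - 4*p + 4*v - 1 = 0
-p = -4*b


Then:
b = 0
j = -17/10
p = 0
v = 11/10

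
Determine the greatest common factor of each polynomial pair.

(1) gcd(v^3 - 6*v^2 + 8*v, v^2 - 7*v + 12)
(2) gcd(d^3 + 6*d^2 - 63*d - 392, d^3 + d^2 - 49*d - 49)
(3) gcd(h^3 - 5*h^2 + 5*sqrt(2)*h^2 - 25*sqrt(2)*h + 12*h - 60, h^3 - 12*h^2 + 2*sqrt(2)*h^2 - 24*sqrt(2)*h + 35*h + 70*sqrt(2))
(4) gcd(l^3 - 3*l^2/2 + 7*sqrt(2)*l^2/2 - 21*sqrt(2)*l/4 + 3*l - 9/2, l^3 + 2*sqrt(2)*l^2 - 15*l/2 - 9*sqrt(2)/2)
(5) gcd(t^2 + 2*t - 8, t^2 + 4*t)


(1) = gcd(v*(v - 4)*(v - 2), (v - 4)*(v - 3)) = v - 4
(2) = gcd((d - 8)*(d + 7)^2, (d - 7)*(d + 1)*(d + 7)) = d + 7
(3) = gcd((h - 5)*(h + 2*sqrt(2))*(h + 3*sqrt(2)), (h - 7)*(h - 5)*(h + 2*sqrt(2))) = h^2 + h*(-5 + 2*sqrt(2)) - 10*sqrt(2)
(4) = gcd((l - 3/2)*(l + sqrt(2)/2)*(l + 3*sqrt(2)), (l - 3*sqrt(2)/2)*(l + sqrt(2)/2)*(l + 3*sqrt(2))) = l^2 + 7*sqrt(2)*l/2 + 3
(5) = t + 4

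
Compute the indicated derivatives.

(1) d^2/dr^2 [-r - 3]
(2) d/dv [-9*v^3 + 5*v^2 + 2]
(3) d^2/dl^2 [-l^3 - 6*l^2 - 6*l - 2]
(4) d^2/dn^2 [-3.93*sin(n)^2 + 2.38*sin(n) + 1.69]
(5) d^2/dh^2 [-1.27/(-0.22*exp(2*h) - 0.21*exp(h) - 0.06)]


(1) = 0
(2) = v*(10 - 27*v)
(3) = -6*l - 12
(4) = -2.38*sin(n) - 7.86*cos(2*n)
(5) = (1.27*(0.44*exp(h) + 0.21)*(0.88*exp(h) + 0.42)*exp(h) - (1.1176*exp(h) + 0.2667)*(0.22*exp(2*h) + 0.21*exp(h) + 0.06))*exp(h)/(0.22*exp(2*h) + 0.21*exp(h) + 0.06)^3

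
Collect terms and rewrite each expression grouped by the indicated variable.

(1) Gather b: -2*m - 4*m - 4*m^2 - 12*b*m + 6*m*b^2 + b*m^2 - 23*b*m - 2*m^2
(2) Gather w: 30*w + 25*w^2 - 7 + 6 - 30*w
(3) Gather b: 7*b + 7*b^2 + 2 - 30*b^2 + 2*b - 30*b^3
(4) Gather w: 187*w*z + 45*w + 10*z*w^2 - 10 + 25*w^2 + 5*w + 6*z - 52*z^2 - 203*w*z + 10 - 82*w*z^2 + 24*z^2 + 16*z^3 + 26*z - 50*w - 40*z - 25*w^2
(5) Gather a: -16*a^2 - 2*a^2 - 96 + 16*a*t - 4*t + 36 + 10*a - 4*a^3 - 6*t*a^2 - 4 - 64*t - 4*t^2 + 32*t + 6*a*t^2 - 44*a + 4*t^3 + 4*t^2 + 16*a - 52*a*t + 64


(1) = 6*b^2*m + b*(m^2 - 35*m) - 6*m^2 - 6*m
(2) = 25*w^2 - 1
(3) = -30*b^3 - 23*b^2 + 9*b + 2
(4) = 10*w^2*z + w*(-82*z^2 - 16*z) + 16*z^3 - 28*z^2 - 8*z
(5) = -4*a^3 + a^2*(-6*t - 18) + a*(6*t^2 - 36*t - 18) + 4*t^3 - 36*t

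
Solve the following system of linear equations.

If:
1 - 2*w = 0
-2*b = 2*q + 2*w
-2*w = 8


Then:
No Solution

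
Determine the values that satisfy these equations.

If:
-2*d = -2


Then:
d = 1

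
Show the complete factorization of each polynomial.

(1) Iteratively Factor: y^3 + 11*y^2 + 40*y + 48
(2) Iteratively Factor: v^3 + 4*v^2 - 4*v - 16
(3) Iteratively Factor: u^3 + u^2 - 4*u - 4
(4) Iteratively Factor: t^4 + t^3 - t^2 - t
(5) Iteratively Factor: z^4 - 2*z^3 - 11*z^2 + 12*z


(1) = (y + 4)*(y^2 + 7*y + 12) = (y + 4)^2*(y + 3)
(2) = (v + 2)*(v^2 + 2*v - 8) = (v - 2)*(v + 2)*(v + 4)
(3) = (u + 2)*(u^2 - u - 2) = (u + 1)*(u + 2)*(u - 2)
(4) = (t + 1)*(t^3 - t) = (t - 1)*(t + 1)*(t^2 + t) = (t - 1)*(t + 1)^2*(t)
(5) = (z - 4)*(z^3 + 2*z^2 - 3*z) = (z - 4)*(z - 1)*(z^2 + 3*z) = (z - 4)*(z - 1)*(z + 3)*(z)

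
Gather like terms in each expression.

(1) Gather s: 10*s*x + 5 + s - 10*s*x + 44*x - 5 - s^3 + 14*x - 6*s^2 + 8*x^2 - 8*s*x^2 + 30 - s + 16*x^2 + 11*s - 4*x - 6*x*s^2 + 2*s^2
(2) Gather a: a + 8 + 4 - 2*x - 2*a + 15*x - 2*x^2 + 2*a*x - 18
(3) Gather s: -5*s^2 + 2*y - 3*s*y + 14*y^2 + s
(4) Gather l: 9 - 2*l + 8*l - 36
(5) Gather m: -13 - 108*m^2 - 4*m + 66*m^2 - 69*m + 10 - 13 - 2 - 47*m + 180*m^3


(1) = -s^3 + s^2*(-6*x - 4) + s*(11 - 8*x^2) + 24*x^2 + 54*x + 30
(2) = a*(2*x - 1) - 2*x^2 + 13*x - 6
(3) = -5*s^2 + s*(1 - 3*y) + 14*y^2 + 2*y
(4) = 6*l - 27
(5) = 180*m^3 - 42*m^2 - 120*m - 18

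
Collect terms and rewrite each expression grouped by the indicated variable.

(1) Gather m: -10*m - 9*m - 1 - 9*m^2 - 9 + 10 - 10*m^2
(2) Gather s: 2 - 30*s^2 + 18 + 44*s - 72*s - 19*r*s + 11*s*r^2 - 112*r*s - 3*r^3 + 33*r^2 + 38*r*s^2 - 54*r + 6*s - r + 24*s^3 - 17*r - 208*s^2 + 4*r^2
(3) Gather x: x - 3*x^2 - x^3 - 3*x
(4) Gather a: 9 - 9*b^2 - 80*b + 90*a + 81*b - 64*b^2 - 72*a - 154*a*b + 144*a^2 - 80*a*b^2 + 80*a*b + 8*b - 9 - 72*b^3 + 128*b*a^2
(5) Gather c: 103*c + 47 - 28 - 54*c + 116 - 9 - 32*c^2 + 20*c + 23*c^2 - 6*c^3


(1) = -19*m^2 - 19*m
(2) = -3*r^3 + 37*r^2 - 72*r + 24*s^3 + s^2*(38*r - 238) + s*(11*r^2 - 131*r - 22) + 20
(3) = -x^3 - 3*x^2 - 2*x
(4) = a^2*(128*b + 144) + a*(-80*b^2 - 74*b + 18) - 72*b^3 - 73*b^2 + 9*b
(5) = -6*c^3 - 9*c^2 + 69*c + 126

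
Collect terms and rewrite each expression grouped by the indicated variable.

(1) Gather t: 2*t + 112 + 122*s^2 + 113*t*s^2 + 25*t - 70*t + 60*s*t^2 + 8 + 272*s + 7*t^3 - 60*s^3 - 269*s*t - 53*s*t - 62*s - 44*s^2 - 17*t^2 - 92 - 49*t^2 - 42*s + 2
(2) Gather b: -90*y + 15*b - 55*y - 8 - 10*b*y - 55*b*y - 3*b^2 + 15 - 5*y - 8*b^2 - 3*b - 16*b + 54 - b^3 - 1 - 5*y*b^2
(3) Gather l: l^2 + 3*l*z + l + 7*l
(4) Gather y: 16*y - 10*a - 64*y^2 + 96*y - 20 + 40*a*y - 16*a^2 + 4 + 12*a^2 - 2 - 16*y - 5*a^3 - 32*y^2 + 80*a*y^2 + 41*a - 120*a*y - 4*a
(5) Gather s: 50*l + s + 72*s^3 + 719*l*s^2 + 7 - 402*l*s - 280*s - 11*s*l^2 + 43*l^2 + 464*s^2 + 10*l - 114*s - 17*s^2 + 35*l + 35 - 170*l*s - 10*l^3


(1) = -60*s^3 + 78*s^2 + 168*s + 7*t^3 + t^2*(60*s - 66) + t*(113*s^2 - 322*s - 43) + 30
(2) = -b^3 + b^2*(-5*y - 11) + b*(-65*y - 4) - 150*y + 60
(3) = l^2 + l*(3*z + 8)
(4) = -5*a^3 - 4*a^2 + 27*a + y^2*(80*a - 96) + y*(96 - 80*a) - 18
(5) = -10*l^3 + 43*l^2 + 95*l + 72*s^3 + s^2*(719*l + 447) + s*(-11*l^2 - 572*l - 393) + 42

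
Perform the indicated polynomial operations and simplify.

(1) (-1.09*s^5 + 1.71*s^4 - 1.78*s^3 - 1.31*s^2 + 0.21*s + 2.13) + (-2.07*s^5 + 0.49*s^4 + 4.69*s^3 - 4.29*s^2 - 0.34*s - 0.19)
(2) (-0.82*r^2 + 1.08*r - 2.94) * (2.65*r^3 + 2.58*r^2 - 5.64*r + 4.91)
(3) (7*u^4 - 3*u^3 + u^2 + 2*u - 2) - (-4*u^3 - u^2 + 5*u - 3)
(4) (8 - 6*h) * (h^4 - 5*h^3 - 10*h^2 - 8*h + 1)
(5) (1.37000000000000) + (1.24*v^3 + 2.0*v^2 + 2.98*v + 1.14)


(1) = -3.16*s^5 + 2.2*s^4 + 2.91*s^3 - 5.6*s^2 - 0.13*s + 1.94
(2) = -2.173*r^5 + 0.7464*r^4 - 0.3798*r^3 - 17.7026*r^2 + 21.8844*r - 14.4354
(3) = 7*u^4 + u^3 + 2*u^2 - 3*u + 1
(4) = -6*h^5 + 38*h^4 + 20*h^3 - 32*h^2 - 70*h + 8
(5) = 1.24*v^3 + 2.0*v^2 + 2.98*v + 2.51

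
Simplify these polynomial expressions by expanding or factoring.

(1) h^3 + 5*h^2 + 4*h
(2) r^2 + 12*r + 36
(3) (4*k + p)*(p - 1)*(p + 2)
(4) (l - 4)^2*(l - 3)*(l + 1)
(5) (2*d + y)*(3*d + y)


(1) = h*(h + 1)*(h + 4)
(2) = (r + 6)^2
(3) = 4*k*p^2 + 4*k*p - 8*k + p^3 + p^2 - 2*p
(4) = l^4 - 10*l^3 + 29*l^2 - 8*l - 48
(5) = 6*d^2 + 5*d*y + y^2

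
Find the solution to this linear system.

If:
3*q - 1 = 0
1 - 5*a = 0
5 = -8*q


Then:
No Solution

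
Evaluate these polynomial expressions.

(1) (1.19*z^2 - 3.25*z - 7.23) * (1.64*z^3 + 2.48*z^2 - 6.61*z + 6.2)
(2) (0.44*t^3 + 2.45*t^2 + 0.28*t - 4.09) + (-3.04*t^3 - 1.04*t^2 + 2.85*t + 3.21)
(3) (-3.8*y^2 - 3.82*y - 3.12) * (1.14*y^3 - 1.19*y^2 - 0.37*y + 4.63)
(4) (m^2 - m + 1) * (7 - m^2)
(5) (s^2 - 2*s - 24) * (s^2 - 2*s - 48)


(1) = 1.9516*z^5 - 2.3788*z^4 - 27.7831*z^3 + 10.9301*z^2 + 27.6403*z - 44.826
(2) = -2.6*t^3 + 1.41*t^2 + 3.13*t - 0.88
(3) = -4.332*y^5 + 0.1672*y^4 + 2.395*y^3 - 12.4678*y^2 - 16.5322*y - 14.4456
(4) = -m^4 + m^3 + 6*m^2 - 7*m + 7
(5) = s^4 - 4*s^3 - 68*s^2 + 144*s + 1152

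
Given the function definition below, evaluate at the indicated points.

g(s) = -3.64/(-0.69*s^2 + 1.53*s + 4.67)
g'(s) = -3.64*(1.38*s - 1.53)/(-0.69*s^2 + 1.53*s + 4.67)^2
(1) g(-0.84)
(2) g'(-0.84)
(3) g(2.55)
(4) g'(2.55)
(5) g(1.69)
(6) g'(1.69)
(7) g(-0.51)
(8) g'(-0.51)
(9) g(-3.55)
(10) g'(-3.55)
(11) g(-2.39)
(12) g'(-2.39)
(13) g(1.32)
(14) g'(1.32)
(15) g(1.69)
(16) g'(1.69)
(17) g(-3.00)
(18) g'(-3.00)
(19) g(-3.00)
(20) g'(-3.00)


(1) = -1.26
(2) = 1.17
(3) = -0.89
(4) = -0.43
(5) = -0.69
(6) = -0.10
(7) = -0.98
(8) = 0.59
(9) = 0.38
(10) = 0.26
(11) = 1.24
(12) = 2.05
(13) = -0.66
(14) = -0.04
(15) = -0.69
(16) = -0.10
(17) = 0.59
(18) = 0.55
(19) = 0.59
(20) = 0.55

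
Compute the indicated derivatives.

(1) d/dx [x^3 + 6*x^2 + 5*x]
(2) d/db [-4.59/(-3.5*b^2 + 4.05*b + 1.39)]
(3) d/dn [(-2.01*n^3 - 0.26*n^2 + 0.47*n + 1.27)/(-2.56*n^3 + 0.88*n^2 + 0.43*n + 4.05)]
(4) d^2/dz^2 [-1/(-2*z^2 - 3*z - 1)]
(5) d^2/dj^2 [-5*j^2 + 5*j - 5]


(1) = 3*x^2 + 12*x + 5
(2) = (18.5895 - 32.13*b)/(-3.5*b^2 + 4.05*b + 1.39)^2
(3) = (-2.4344*n^4 + 0.6778*n^3 - 15.1933*n^2 - 4.3412*n + 1.3574)/(6.5536*n^6 - 4.5056*n^5 - 1.4272*n^4 - 19.9792*n^3 + 7.3129*n^2 + 3.483*n + 16.4025)
(4) = 2*(-4*z^2 - 6*z + (4*z + 3)^2 - 2)/(2*z^2 + 3*z + 1)^3
(5) = -10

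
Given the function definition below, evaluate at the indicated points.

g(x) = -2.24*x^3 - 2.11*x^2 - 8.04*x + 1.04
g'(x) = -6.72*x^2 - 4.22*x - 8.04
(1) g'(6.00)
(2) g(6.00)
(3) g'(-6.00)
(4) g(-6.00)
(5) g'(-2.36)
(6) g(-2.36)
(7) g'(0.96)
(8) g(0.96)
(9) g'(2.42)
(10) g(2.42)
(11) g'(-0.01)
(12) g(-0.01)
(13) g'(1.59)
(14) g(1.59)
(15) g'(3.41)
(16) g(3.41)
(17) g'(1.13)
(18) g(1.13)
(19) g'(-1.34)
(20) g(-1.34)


(1) = -275.28
(2) = -607.00
(3) = -224.64
(4) = 457.16
(5) = -35.51
(6) = 37.71
(7) = -18.28
(8) = -10.60
(9) = -57.61
(10) = -62.52
(11) = -8.00
(12) = 1.12
(13) = -31.74
(14) = -26.08
(15) = -100.57
(16) = -139.73
(17) = -21.39
(18) = -13.97
(19) = -14.45
(20) = 13.41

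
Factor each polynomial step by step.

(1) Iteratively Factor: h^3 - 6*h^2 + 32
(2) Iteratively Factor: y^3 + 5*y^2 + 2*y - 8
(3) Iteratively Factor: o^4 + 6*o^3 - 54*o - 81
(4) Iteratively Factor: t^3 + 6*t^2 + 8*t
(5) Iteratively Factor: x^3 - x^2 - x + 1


(1) = (h + 2)*(h^2 - 8*h + 16) = (h - 4)*(h + 2)*(h - 4)
(2) = (y + 4)*(y^2 + y - 2) = (y + 2)*(y + 4)*(y - 1)
(3) = (o + 3)*(o^3 + 3*o^2 - 9*o - 27) = (o + 3)^2*(o^2 - 9) = (o + 3)^3*(o - 3)
(4) = (t)*(t^2 + 6*t + 8) = t*(t + 4)*(t + 2)
(5) = (x - 1)*(x^2 - 1) = (x - 1)*(x + 1)*(x - 1)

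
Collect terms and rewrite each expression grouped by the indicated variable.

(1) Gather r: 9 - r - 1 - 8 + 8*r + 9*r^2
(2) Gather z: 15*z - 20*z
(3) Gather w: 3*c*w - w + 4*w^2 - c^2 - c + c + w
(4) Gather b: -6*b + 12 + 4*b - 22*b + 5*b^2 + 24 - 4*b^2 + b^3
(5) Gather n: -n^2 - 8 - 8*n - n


(1) = 9*r^2 + 7*r
(2) = -5*z
(3) = -c^2 + 3*c*w + 4*w^2
(4) = b^3 + b^2 - 24*b + 36
(5) = -n^2 - 9*n - 8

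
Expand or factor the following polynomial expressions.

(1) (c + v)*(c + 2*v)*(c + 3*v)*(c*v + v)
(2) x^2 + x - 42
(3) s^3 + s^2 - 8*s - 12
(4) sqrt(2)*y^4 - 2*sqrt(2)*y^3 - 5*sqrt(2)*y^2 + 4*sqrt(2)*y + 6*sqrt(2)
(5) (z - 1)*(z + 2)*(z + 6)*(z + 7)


(1) = c^4*v + 6*c^3*v^2 + c^3*v + 11*c^2*v^3 + 6*c^2*v^2 + 6*c*v^4 + 11*c*v^3 + 6*v^4
(2) = (x - 6)*(x + 7)
(3) = (s - 3)*(s + 2)^2
(4) = (y - 3)*(y - sqrt(2))*(y + sqrt(2))*(sqrt(2)*y + sqrt(2))
(5) = z^4 + 14*z^3 + 53*z^2 + 16*z - 84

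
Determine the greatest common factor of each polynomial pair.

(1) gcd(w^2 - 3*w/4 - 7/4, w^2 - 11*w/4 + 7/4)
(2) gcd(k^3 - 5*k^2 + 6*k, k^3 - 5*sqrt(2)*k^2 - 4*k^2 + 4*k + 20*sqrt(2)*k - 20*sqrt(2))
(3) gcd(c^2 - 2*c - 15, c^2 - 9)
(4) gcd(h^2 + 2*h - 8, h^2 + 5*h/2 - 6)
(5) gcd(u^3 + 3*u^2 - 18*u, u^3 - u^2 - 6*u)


(1) = gcd((w - 7/4)*(w + 1), (w - 7/4)*(w - 1)) = w - 7/4
(2) = gcd(k*(k - 3)*(k - 2), (k - 2)^2*(k - 5*sqrt(2))) = k - 2
(3) = gcd((c - 5)*(c + 3), (c - 3)*(c + 3)) = c + 3
(4) = gcd((h - 2)*(h + 4), (h - 3/2)*(h + 4)) = h + 4
(5) = u^2 - 3*u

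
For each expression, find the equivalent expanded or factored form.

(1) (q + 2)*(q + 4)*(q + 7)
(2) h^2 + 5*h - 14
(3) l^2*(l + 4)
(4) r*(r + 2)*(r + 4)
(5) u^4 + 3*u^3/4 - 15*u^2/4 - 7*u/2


(1) = q^3 + 13*q^2 + 50*q + 56
(2) = (h - 2)*(h + 7)
(3) = l^3 + 4*l^2
(4) = r^3 + 6*r^2 + 8*r
(5) = u*(u - 2)*(u + 1)*(u + 7/4)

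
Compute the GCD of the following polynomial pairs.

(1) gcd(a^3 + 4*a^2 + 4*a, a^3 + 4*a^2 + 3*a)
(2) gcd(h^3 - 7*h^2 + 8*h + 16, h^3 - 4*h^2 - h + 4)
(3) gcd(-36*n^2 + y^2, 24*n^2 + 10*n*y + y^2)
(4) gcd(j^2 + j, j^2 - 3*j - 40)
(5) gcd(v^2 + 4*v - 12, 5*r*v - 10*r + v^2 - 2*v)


(1) = gcd(a*(a + 2)^2, a*(a + 1)*(a + 3)) = a
(2) = gcd((h - 4)^2*(h + 1), (h - 4)*(h - 1)*(h + 1)) = h^2 - 3*h - 4
(3) = 6*n + y
(4) = gcd(j*(j + 1), (j - 8)*(j + 5)) = 1
(5) = gcd((v - 2)*(v + 6), (5*r + v)*(v - 2)) = v - 2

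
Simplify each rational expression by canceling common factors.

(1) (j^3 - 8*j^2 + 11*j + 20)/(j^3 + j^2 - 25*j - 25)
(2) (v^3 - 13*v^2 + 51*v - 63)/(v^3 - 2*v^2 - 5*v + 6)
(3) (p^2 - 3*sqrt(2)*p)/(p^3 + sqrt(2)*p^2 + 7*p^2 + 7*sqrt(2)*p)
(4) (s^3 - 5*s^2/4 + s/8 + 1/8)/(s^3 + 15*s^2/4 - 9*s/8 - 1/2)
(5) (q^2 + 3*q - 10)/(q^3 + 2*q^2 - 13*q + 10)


(1) = (j - 4)/(j + 5)
(2) = (v^2 - 10*v + 21)/(v^2 + v - 2)
(3) = (p - 3*sqrt(2))/(p^2 + p*(sqrt(2) + 7) + 7*sqrt(2))
(4) = (s - 1)/(s + 4)
(5) = 1/(q - 1)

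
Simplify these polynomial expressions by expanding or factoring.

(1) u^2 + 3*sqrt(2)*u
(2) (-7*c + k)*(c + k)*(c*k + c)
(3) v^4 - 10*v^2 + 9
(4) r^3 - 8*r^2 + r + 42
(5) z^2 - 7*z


(1) = u*(u + 3*sqrt(2))
(2) = -7*c^3*k - 7*c^3 - 6*c^2*k^2 - 6*c^2*k + c*k^3 + c*k^2
(3) = (v - 3)*(v - 1)*(v + 1)*(v + 3)
(4) = (r - 7)*(r - 3)*(r + 2)
(5) = z*(z - 7)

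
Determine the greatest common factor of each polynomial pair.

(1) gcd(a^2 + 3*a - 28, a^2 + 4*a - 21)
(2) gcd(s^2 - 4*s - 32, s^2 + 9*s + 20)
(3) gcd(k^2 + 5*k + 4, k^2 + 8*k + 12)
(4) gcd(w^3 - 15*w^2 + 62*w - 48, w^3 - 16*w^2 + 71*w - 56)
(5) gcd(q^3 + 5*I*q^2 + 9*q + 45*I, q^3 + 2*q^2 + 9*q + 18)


(1) = a + 7
(2) = s + 4
(3) = gcd((k + 1)*(k + 4), (k + 2)*(k + 6)) = 1
(4) = gcd((w - 8)*(w - 6)*(w - 1), (w - 8)*(w - 7)*(w - 1)) = w^2 - 9*w + 8
(5) = q^2 + 9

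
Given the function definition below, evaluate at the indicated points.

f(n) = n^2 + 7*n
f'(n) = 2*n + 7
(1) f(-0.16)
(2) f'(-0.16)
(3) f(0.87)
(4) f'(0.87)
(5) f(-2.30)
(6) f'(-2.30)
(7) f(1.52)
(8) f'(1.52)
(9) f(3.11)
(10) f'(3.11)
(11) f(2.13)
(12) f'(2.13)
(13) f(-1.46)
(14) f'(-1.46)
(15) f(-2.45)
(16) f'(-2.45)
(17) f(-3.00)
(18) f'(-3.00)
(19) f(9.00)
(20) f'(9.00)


(1) = -1.09
(2) = 6.68
(3) = 6.85
(4) = 8.74
(5) = -10.81
(6) = 2.40
(7) = 12.95
(8) = 10.04
(9) = 31.44
(10) = 13.22
(11) = 19.45
(12) = 11.26
(13) = -8.09
(14) = 4.08
(15) = -11.15
(16) = 2.10
(17) = -12.00
(18) = 1.00
(19) = 144.00
(20) = 25.00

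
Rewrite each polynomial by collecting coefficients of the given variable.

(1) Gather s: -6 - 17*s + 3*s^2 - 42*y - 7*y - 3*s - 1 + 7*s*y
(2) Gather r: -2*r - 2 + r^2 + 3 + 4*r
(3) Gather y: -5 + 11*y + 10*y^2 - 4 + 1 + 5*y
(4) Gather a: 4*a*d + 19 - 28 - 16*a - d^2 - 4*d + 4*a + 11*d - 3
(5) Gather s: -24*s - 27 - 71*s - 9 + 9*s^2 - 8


(1) = 3*s^2 + s*(7*y - 20) - 49*y - 7
(2) = r^2 + 2*r + 1
(3) = 10*y^2 + 16*y - 8
(4) = a*(4*d - 12) - d^2 + 7*d - 12
(5) = 9*s^2 - 95*s - 44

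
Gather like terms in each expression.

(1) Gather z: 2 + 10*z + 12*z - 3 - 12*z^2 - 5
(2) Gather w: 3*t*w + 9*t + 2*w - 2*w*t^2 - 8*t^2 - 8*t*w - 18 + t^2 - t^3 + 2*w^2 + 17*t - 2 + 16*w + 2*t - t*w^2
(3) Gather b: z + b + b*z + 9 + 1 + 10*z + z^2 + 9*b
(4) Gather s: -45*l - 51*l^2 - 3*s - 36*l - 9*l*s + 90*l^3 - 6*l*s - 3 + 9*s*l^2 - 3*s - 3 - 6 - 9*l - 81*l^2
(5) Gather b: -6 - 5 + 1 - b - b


(1) = -12*z^2 + 22*z - 6
(2) = -t^3 - 7*t^2 + 28*t + w^2*(2 - t) + w*(-2*t^2 - 5*t + 18) - 20
(3) = b*(z + 10) + z^2 + 11*z + 10
(4) = 90*l^3 - 132*l^2 - 90*l + s*(9*l^2 - 15*l - 6) - 12
(5) = -2*b - 10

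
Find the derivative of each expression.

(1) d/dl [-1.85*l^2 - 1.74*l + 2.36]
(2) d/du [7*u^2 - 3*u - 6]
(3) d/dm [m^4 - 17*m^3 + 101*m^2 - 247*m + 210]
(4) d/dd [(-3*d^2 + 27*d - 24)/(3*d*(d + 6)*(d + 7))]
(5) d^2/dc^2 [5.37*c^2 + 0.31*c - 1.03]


(1) = -3.7*l - 1.74
(2) = 14*u - 3
(3) = 4*m^3 - 51*m^2 + 202*m - 247
(4) = (d^4 - 18*d^3 - 135*d^2 + 208*d + 336)/(d^2*(d^4 + 26*d^3 + 253*d^2 + 1092*d + 1764))
(5) = 10.7400000000000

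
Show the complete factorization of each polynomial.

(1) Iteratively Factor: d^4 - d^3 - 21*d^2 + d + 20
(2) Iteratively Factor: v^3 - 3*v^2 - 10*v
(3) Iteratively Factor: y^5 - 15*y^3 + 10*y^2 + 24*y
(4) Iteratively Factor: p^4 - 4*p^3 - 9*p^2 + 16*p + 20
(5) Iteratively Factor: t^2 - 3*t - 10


(1) = (d + 4)*(d^3 - 5*d^2 - d + 5) = (d - 5)*(d + 4)*(d^2 - 1) = (d - 5)*(d + 1)*(d + 4)*(d - 1)
(2) = (v + 2)*(v^2 - 5*v) = (v - 5)*(v + 2)*(v)
(3) = (y + 1)*(y^4 - y^3 - 14*y^2 + 24*y) = (y - 2)*(y + 1)*(y^3 + y^2 - 12*y) = (y - 3)*(y - 2)*(y + 1)*(y^2 + 4*y) = y*(y - 3)*(y - 2)*(y + 1)*(y + 4)
(4) = (p - 5)*(p^3 + p^2 - 4*p - 4) = (p - 5)*(p + 1)*(p^2 - 4) = (p - 5)*(p + 1)*(p + 2)*(p - 2)
(5) = (t - 5)*(t + 2)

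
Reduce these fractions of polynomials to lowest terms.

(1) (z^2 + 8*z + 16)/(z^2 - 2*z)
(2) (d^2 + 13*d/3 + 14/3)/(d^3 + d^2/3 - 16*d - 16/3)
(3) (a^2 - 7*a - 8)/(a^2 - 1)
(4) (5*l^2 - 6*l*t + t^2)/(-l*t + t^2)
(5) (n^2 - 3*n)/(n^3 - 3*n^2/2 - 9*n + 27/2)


(1) = (z^2 + 8*z + 16)/(z^2 - 2*z)
(2) = (3*d^2 + 13*d + 14)/(3*d^3 + d^2 - 48*d - 16)
(3) = (a - 8)/(a - 1)
(4) = (-5*l + t)/t
(5) = 2*n/(2*n^2 + 3*n - 9)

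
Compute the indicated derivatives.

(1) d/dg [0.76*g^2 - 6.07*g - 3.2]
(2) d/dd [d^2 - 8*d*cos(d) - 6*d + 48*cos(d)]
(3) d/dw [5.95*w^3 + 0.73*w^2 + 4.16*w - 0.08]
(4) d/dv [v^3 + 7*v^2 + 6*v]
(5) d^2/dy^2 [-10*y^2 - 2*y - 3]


(1) = 1.52*g - 6.07
(2) = 8*d*sin(d) + 2*d - 48*sin(d) - 8*cos(d) - 6
(3) = 17.85*w^2 + 1.46*w + 4.16
(4) = 3*v^2 + 14*v + 6
(5) = -20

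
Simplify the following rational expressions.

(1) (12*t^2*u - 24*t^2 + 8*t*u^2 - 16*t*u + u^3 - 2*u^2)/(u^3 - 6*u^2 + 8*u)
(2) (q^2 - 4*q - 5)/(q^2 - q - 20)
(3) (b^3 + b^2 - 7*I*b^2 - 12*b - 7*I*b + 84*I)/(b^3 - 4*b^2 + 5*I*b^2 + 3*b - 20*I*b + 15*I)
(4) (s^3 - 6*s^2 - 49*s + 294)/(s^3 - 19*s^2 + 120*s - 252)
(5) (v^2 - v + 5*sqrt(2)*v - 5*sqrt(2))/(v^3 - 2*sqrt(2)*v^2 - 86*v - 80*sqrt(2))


(1) = (12*t^2 + 8*t*u + u^2)/(u^2 - 4*u)
(2) = (q + 1)/(q + 4)
(3) = (b^2 + b*(4 - 7*I) - 28*I)/(b^2 + b*(-1 + 5*I) - 5*I)
(4) = (s + 7)/(s - 6)
(5) = (v - 1)/(v^2 - 7*sqrt(2)*v - 16)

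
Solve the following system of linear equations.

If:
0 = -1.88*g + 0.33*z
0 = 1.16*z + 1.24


Then:
g = -0.19
z = -1.07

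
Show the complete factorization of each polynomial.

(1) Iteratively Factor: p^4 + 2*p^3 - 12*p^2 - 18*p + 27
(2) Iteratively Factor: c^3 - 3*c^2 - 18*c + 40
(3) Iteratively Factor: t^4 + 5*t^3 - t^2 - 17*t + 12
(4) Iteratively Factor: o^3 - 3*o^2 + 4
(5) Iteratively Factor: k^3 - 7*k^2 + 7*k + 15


(1) = (p - 1)*(p^3 + 3*p^2 - 9*p - 27) = (p - 1)*(p + 3)*(p^2 - 9) = (p - 3)*(p - 1)*(p + 3)*(p + 3)
(2) = (c - 5)*(c^2 + 2*c - 8) = (c - 5)*(c - 2)*(c + 4)
(3) = (t - 1)*(t^3 + 6*t^2 + 5*t - 12) = (t - 1)*(t + 3)*(t^2 + 3*t - 4) = (t - 1)*(t + 3)*(t + 4)*(t - 1)
(4) = (o - 2)*(o^2 - o - 2) = (o - 2)^2*(o + 1)
(5) = (k - 5)*(k^2 - 2*k - 3) = (k - 5)*(k - 3)*(k + 1)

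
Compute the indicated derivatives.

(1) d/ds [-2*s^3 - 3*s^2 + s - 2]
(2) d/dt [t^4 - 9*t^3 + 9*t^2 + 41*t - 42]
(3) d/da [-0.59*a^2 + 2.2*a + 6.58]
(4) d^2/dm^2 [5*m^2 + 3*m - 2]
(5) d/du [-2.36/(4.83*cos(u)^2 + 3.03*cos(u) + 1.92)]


(1) = -6*s^2 - 6*s + 1
(2) = 4*t^3 - 27*t^2 + 18*t + 41
(3) = 2.2 - 1.18*a
(4) = 10
(5) = -(22.7976*cos(u) + 7.1508)*sin(u)/(4.83*cos(u)^2 + 3.03*cos(u) + 1.92)^2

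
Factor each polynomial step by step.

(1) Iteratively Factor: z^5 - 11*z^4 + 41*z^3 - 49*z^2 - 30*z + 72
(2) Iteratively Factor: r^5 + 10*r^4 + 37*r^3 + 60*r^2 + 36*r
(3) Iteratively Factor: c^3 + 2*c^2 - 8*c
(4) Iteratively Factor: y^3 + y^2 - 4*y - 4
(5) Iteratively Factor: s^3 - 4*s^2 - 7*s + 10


(1) = (z - 3)*(z^4 - 8*z^3 + 17*z^2 + 2*z - 24) = (z - 3)*(z - 2)*(z^3 - 6*z^2 + 5*z + 12) = (z - 4)*(z - 3)*(z - 2)*(z^2 - 2*z - 3) = (z - 4)*(z - 3)*(z - 2)*(z + 1)*(z - 3)
(2) = (r + 3)*(r^4 + 7*r^3 + 16*r^2 + 12*r) = r*(r + 3)*(r^3 + 7*r^2 + 16*r + 12) = r*(r + 3)^2*(r^2 + 4*r + 4) = r*(r + 2)*(r + 3)^2*(r + 2)
(3) = (c + 4)*(c^2 - 2*c) = (c - 2)*(c + 4)*(c)
(4) = (y + 2)*(y^2 - y - 2) = (y + 1)*(y + 2)*(y - 2)
(5) = (s - 5)*(s^2 + s - 2) = (s - 5)*(s - 1)*(s + 2)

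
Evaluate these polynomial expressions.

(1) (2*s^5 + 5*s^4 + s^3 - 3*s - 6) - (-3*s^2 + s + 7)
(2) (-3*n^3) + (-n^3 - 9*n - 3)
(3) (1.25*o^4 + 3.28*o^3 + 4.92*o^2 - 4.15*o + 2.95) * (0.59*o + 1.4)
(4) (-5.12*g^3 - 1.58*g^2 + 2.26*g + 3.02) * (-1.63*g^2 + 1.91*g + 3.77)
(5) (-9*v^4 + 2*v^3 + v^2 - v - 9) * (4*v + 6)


(1) = 2*s^5 + 5*s^4 + s^3 + 3*s^2 - 4*s - 13
(2) = -4*n^3 - 9*n - 3
(3) = 0.7375*o^5 + 3.6852*o^4 + 7.4948*o^3 + 4.4395*o^2 - 4.0695*o + 4.13
(4) = 8.3456*g^5 - 7.2038*g^4 - 26.004*g^3 - 6.5626*g^2 + 14.2884*g + 11.3854
(5) = -36*v^5 - 46*v^4 + 16*v^3 + 2*v^2 - 42*v - 54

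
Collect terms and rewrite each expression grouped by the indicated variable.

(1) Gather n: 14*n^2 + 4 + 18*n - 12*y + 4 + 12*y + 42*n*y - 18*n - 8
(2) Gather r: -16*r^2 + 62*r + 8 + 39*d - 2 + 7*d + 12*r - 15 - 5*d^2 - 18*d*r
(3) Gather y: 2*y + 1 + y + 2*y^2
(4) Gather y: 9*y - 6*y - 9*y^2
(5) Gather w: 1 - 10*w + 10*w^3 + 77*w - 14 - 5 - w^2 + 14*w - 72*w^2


(1) = 14*n^2 + 42*n*y
(2) = -5*d^2 + 46*d - 16*r^2 + r*(74 - 18*d) - 9
(3) = 2*y^2 + 3*y + 1
(4) = -9*y^2 + 3*y
(5) = 10*w^3 - 73*w^2 + 81*w - 18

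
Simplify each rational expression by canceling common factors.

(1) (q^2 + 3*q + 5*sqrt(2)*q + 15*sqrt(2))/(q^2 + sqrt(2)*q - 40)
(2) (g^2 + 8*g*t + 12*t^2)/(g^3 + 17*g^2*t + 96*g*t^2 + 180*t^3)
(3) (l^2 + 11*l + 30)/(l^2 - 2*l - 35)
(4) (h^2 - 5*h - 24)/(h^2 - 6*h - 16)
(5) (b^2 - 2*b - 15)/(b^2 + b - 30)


(1) = (q + 3)/(q - 4*sqrt(2))
(2) = (g + 2*t)/(g^2 + 11*g*t + 30*t^2)
(3) = (l + 6)/(l - 7)
(4) = (h + 3)/(h + 2)
(5) = (b + 3)/(b + 6)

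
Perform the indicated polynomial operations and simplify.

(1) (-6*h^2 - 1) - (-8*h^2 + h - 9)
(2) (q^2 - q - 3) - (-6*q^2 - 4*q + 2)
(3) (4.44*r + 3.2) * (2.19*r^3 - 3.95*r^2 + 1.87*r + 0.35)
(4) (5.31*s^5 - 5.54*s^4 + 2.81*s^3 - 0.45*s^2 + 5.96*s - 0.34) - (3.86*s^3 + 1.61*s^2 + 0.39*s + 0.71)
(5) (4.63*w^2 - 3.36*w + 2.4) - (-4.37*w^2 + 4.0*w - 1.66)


(1) = 2*h^2 - h + 8
(2) = 7*q^2 + 3*q - 5
(3) = 9.7236*r^4 - 10.53*r^3 - 4.3372*r^2 + 7.538*r + 1.12
(4) = 5.31*s^5 - 5.54*s^4 - 1.05*s^3 - 2.06*s^2 + 5.57*s - 1.05
(5) = 9.0*w^2 - 7.36*w + 4.06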